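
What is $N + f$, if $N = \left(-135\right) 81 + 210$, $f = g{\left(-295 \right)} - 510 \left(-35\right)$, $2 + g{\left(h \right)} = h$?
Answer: $6828$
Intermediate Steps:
$g{\left(h \right)} = -2 + h$
$f = 17553$ ($f = \left(-2 - 295\right) - 510 \left(-35\right) = -297 - -17850 = -297 + 17850 = 17553$)
$N = -10725$ ($N = -10935 + 210 = -10725$)
$N + f = -10725 + 17553 = 6828$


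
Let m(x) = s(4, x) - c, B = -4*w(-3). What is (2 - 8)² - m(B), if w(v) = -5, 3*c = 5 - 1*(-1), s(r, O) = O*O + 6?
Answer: -368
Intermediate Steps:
s(r, O) = 6 + O² (s(r, O) = O² + 6 = 6 + O²)
c = 2 (c = (5 - 1*(-1))/3 = (5 + 1)/3 = (⅓)*6 = 2)
B = 20 (B = -4*(-5) = 20)
m(x) = 4 + x² (m(x) = (6 + x²) - 1*2 = (6 + x²) - 2 = 4 + x²)
(2 - 8)² - m(B) = (2 - 8)² - (4 + 20²) = (-6)² - (4 + 400) = 36 - 1*404 = 36 - 404 = -368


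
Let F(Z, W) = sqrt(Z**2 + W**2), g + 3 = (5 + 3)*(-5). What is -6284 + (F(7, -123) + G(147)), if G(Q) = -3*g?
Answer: -6155 + sqrt(15178) ≈ -6031.8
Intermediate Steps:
g = -43 (g = -3 + (5 + 3)*(-5) = -3 + 8*(-5) = -3 - 40 = -43)
F(Z, W) = sqrt(W**2 + Z**2)
G(Q) = 129 (G(Q) = -3*(-43) = 129)
-6284 + (F(7, -123) + G(147)) = -6284 + (sqrt((-123)**2 + 7**2) + 129) = -6284 + (sqrt(15129 + 49) + 129) = -6284 + (sqrt(15178) + 129) = -6284 + (129 + sqrt(15178)) = -6155 + sqrt(15178)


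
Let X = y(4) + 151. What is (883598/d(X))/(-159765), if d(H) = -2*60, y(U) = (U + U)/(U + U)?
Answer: 441799/9585900 ≈ 0.046088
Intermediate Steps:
y(U) = 1 (y(U) = (2*U)/((2*U)) = (2*U)*(1/(2*U)) = 1)
X = 152 (X = 1 + 151 = 152)
d(H) = -120
(883598/d(X))/(-159765) = (883598/(-120))/(-159765) = (883598*(-1/120))*(-1/159765) = -441799/60*(-1/159765) = 441799/9585900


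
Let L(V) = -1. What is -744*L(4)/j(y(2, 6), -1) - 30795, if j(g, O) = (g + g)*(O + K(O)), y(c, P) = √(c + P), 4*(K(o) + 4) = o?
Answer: -30795 - 124*√2/7 ≈ -30820.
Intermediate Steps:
K(o) = -4 + o/4
y(c, P) = √(P + c)
j(g, O) = 2*g*(-4 + 5*O/4) (j(g, O) = (g + g)*(O + (-4 + O/4)) = (2*g)*(-4 + 5*O/4) = 2*g*(-4 + 5*O/4))
-744*L(4)/j(y(2, 6), -1) - 30795 = -(-744)/(√(6 + 2)*(-16 + 5*(-1))/2) - 30795 = -(-744)/(√8*(-16 - 5)/2) - 30795 = -(-744)/((½)*(2*√2)*(-21)) - 30795 = -(-744)/((-21*√2)) - 30795 = -(-744)*(-√2/42) - 30795 = -124*√2/7 - 30795 = -30795 - 124*√2/7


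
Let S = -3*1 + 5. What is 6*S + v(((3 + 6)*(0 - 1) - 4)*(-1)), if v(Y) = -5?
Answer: 7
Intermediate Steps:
S = 2 (S = -3 + 5 = 2)
6*S + v(((3 + 6)*(0 - 1) - 4)*(-1)) = 6*2 - 5 = 12 - 5 = 7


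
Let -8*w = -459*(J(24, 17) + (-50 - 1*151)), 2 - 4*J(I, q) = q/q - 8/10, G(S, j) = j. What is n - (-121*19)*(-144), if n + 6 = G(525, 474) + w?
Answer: -54735129/160 ≈ -3.4209e+5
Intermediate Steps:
J(I, q) = 9/20 (J(I, q) = ½ - (q/q - 8/10)/4 = ½ - (1 - 8*⅒)/4 = ½ - (1 - ⅘)/4 = ½ - ¼*⅕ = ½ - 1/20 = 9/20)
w = -1841049/160 (w = -(-459)*(9/20 + (-50 - 1*151))/8 = -(-459)*(9/20 + (-50 - 151))/8 = -(-459)*(9/20 - 201)/8 = -(-459)*(-4011)/(8*20) = -⅛*1841049/20 = -1841049/160 ≈ -11507.)
n = -1766169/160 (n = -6 + (474 - 1841049/160) = -6 - 1765209/160 = -1766169/160 ≈ -11039.)
n - (-121*19)*(-144) = -1766169/160 - (-121*19)*(-144) = -1766169/160 - (-2299)*(-144) = -1766169/160 - 1*331056 = -1766169/160 - 331056 = -54735129/160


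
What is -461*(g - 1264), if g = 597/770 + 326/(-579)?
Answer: 259743293897/445830 ≈ 5.8261e+5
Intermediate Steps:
g = 94643/445830 (g = 597*(1/770) + 326*(-1/579) = 597/770 - 326/579 = 94643/445830 ≈ 0.21229)
-461*(g - 1264) = -461*(94643/445830 - 1264) = -461*(-563434477/445830) = 259743293897/445830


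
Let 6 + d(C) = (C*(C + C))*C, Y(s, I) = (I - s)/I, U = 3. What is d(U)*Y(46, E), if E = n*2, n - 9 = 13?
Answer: -24/11 ≈ -2.1818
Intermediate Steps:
n = 22 (n = 9 + 13 = 22)
E = 44 (E = 22*2 = 44)
Y(s, I) = (I - s)/I
d(C) = -6 + 2*C**3 (d(C) = -6 + (C*(C + C))*C = -6 + (C*(2*C))*C = -6 + (2*C**2)*C = -6 + 2*C**3)
d(U)*Y(46, E) = (-6 + 2*3**3)*((44 - 1*46)/44) = (-6 + 2*27)*((44 - 46)/44) = (-6 + 54)*((1/44)*(-2)) = 48*(-1/22) = -24/11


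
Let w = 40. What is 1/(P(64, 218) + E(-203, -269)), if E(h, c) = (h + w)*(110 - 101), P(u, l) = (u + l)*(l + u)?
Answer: 1/78057 ≈ 1.2811e-5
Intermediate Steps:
P(u, l) = (l + u)² (P(u, l) = (l + u)*(l + u) = (l + u)²)
E(h, c) = 360 + 9*h (E(h, c) = (h + 40)*(110 - 101) = (40 + h)*9 = 360 + 9*h)
1/(P(64, 218) + E(-203, -269)) = 1/((218 + 64)² + (360 + 9*(-203))) = 1/(282² + (360 - 1827)) = 1/(79524 - 1467) = 1/78057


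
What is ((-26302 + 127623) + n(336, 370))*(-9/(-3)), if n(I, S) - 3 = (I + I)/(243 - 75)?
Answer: 303984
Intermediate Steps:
n(I, S) = 3 + I/84 (n(I, S) = 3 + (I + I)/(243 - 75) = 3 + (2*I)/168 = 3 + (2*I)*(1/168) = 3 + I/84)
((-26302 + 127623) + n(336, 370))*(-9/(-3)) = ((-26302 + 127623) + (3 + (1/84)*336))*(-9/(-3)) = (101321 + (3 + 4))*(-9*(-⅓)) = (101321 + 7)*3 = 101328*3 = 303984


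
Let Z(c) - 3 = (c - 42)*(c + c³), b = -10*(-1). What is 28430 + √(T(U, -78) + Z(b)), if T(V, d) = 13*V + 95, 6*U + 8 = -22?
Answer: 28430 + I*√32287 ≈ 28430.0 + 179.69*I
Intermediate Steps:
U = -5 (U = -4/3 + (⅙)*(-22) = -4/3 - 11/3 = -5)
T(V, d) = 95 + 13*V
b = 10
Z(c) = 3 + (-42 + c)*(c + c³) (Z(c) = 3 + (c - 42)*(c + c³) = 3 + (-42 + c)*(c + c³))
28430 + √(T(U, -78) + Z(b)) = 28430 + √((95 + 13*(-5)) + (3 + 10² + 10⁴ - 42*10 - 42*10³)) = 28430 + √((95 - 65) + (3 + 100 + 10000 - 420 - 42*1000)) = 28430 + √(30 + (3 + 100 + 10000 - 420 - 42000)) = 28430 + √(30 - 32317) = 28430 + √(-32287) = 28430 + I*√32287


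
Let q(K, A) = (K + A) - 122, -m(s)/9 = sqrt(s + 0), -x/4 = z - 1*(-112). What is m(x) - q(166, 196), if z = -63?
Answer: -240 - 126*I ≈ -240.0 - 126.0*I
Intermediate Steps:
x = -196 (x = -4*(-63 - 1*(-112)) = -4*(-63 + 112) = -4*49 = -196)
m(s) = -9*sqrt(s) (m(s) = -9*sqrt(s + 0) = -9*sqrt(s))
q(K, A) = -122 + A + K (q(K, A) = (A + K) - 122 = -122 + A + K)
m(x) - q(166, 196) = -126*I - (-122 + 196 + 166) = -126*I - 1*240 = -126*I - 240 = -240 - 126*I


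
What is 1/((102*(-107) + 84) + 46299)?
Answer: 1/35469 ≈ 2.8194e-5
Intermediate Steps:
1/((102*(-107) + 84) + 46299) = 1/((-10914 + 84) + 46299) = 1/(-10830 + 46299) = 1/35469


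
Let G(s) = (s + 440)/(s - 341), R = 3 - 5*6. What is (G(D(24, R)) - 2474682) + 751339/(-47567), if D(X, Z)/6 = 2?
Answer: -38727911061141/15649543 ≈ -2.4747e+6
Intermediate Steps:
R = -27 (R = 3 - 30 = -27)
D(X, Z) = 12 (D(X, Z) = 6*2 = 12)
G(s) = (440 + s)/(-341 + s)
(G(D(24, R)) - 2474682) + 751339/(-47567) = ((440 + 12)/(-341 + 12) - 2474682) + 751339/(-47567) = (452/(-329) - 2474682) + 751339*(-1/47567) = (-1/329*452 - 2474682) - 751339/47567 = (-452/329 - 2474682) - 751339/47567 = -814170830/329 - 751339/47567 = -38727911061141/15649543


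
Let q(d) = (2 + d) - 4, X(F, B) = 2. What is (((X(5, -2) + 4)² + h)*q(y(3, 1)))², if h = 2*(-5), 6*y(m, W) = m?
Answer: 1521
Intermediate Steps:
y(m, W) = m/6
h = -10
q(d) = -2 + d
(((X(5, -2) + 4)² + h)*q(y(3, 1)))² = (((2 + 4)² - 10)*(-2 + (⅙)*3))² = ((6² - 10)*(-2 + ½))² = ((36 - 10)*(-3/2))² = (26*(-3/2))² = (-39)² = 1521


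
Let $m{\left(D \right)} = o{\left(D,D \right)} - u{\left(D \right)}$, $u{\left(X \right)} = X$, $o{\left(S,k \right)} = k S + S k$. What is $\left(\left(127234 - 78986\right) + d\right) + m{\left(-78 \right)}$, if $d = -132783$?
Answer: $-72289$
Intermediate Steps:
$o{\left(S,k \right)} = 2 S k$ ($o{\left(S,k \right)} = S k + S k = 2 S k$)
$m{\left(D \right)} = - D + 2 D^{2}$ ($m{\left(D \right)} = 2 D D - D = 2 D^{2} - D = - D + 2 D^{2}$)
$\left(\left(127234 - 78986\right) + d\right) + m{\left(-78 \right)} = \left(\left(127234 - 78986\right) - 132783\right) - 78 \left(-1 + 2 \left(-78\right)\right) = \left(48248 - 132783\right) - 78 \left(-1 - 156\right) = -84535 - -12246 = -84535 + 12246 = -72289$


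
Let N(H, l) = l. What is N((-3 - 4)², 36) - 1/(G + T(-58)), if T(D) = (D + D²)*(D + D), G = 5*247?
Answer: 13761397/382261 ≈ 36.000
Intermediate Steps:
G = 1235
T(D) = 2*D*(D + D²) (T(D) = (D + D²)*(2*D) = 2*D*(D + D²))
N((-3 - 4)², 36) - 1/(G + T(-58)) = 36 - 1/(1235 + 2*(-58)²*(1 - 58)) = 36 - 1/(1235 + 2*3364*(-57)) = 36 - 1/(1235 - 383496) = 36 - 1/(-382261) = 36 - 1*(-1/382261) = 36 + 1/382261 = 13761397/382261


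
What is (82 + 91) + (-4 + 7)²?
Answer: 182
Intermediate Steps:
(82 + 91) + (-4 + 7)² = 173 + 3² = 173 + 9 = 182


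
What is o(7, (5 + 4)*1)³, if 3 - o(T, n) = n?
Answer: -216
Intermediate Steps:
o(T, n) = 3 - n
o(7, (5 + 4)*1)³ = (3 - (5 + 4))³ = (3 - 9)³ = (-6)³ = -216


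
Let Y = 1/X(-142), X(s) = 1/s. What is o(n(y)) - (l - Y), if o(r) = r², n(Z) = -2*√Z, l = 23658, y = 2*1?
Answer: -23792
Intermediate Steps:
y = 2
Y = -142 (Y = 1/(1/(-142)) = 1/(-1/142) = -142)
o(n(y)) - (l - Y) = (-2*√2)² - (23658 - 1*(-142)) = 8 - (23658 + 142) = 8 - 1*23800 = 8 - 23800 = -23792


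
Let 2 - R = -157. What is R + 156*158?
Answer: 24807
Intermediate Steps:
R = 159 (R = 2 - 1*(-157) = 2 + 157 = 159)
R + 156*158 = 159 + 156*158 = 159 + 24648 = 24807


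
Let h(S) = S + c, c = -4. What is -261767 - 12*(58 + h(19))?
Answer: -262643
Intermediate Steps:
h(S) = -4 + S (h(S) = S - 4 = -4 + S)
-261767 - 12*(58 + h(19)) = -261767 - 12*(58 + (-4 + 19)) = -261767 - 12*(58 + 15) = -261767 - 12*73 = -261767 - 1*876 = -261767 - 876 = -262643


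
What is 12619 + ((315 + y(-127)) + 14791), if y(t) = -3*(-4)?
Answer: 27737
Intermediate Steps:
y(t) = 12
12619 + ((315 + y(-127)) + 14791) = 12619 + ((315 + 12) + 14791) = 12619 + (327 + 14791) = 12619 + 15118 = 27737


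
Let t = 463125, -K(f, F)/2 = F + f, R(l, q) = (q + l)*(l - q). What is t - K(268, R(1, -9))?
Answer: 463501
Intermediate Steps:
R(l, q) = (l + q)*(l - q)
K(f, F) = -2*F - 2*f (K(f, F) = -2*(F + f) = -2*F - 2*f)
t - K(268, R(1, -9)) = 463125 - (-2*(1² - 1*(-9)²) - 2*268) = 463125 - (-2*(1 - 1*81) - 536) = 463125 - (-2*(1 - 81) - 536) = 463125 - (-2*(-80) - 536) = 463125 - (160 - 536) = 463125 - 1*(-376) = 463125 + 376 = 463501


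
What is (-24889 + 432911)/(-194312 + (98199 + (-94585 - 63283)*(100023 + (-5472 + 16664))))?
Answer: -408022/17557385733 ≈ -2.3239e-5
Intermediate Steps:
(-24889 + 432911)/(-194312 + (98199 + (-94585 - 63283)*(100023 + (-5472 + 16664)))) = 408022/(-194312 + (98199 - 157868*(100023 + 11192))) = 408022/(-194312 + (98199 - 157868*111215)) = 408022/(-194312 + (98199 - 17557289620)) = 408022/(-194312 - 17557191421) = 408022/(-17557385733) = 408022*(-1/17557385733) = -408022/17557385733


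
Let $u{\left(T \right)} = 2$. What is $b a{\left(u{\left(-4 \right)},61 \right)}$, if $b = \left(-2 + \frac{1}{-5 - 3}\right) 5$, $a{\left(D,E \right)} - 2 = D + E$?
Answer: $- \frac{5525}{8} \approx -690.63$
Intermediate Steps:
$a{\left(D,E \right)} = 2 + D + E$ ($a{\left(D,E \right)} = 2 + \left(D + E\right) = 2 + D + E$)
$b = - \frac{85}{8}$ ($b = \left(-2 + \frac{1}{-8}\right) 5 = \left(-2 - \frac{1}{8}\right) 5 = \left(- \frac{17}{8}\right) 5 = - \frac{85}{8} \approx -10.625$)
$b a{\left(u{\left(-4 \right)},61 \right)} = - \frac{85 \left(2 + 2 + 61\right)}{8} = \left(- \frac{85}{8}\right) 65 = - \frac{5525}{8}$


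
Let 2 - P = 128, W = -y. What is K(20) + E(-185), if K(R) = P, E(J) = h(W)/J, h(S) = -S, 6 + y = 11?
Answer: -4663/37 ≈ -126.03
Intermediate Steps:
y = 5 (y = -6 + 11 = 5)
W = -5 (W = -1*5 = -5)
E(J) = 5/J (E(J) = (-1*(-5))/J = 5/J)
P = -126 (P = 2 - 1*128 = 2 - 128 = -126)
K(R) = -126
K(20) + E(-185) = -126 + 5/(-185) = -126 + 5*(-1/185) = -126 - 1/37 = -4663/37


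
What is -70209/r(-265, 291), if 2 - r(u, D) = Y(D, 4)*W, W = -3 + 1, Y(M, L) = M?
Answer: -70209/584 ≈ -120.22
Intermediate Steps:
W = -2
r(u, D) = 2 + 2*D (r(u, D) = 2 - D*(-2) = 2 - (-2)*D = 2 + 2*D)
-70209/r(-265, 291) = -70209/(2 + 2*291) = -70209/(2 + 582) = -70209/584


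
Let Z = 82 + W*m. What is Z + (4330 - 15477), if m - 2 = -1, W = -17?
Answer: -11082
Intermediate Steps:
m = 1 (m = 2 - 1 = 1)
Z = 65 (Z = 82 - 17*1 = 82 - 17 = 65)
Z + (4330 - 15477) = 65 + (4330 - 15477) = 65 - 11147 = -11082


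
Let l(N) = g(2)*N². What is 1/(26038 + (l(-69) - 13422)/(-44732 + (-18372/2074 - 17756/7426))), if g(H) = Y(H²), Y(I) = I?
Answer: 86139278498/2242883710109933 ≈ 3.8406e-5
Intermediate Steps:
g(H) = H²
l(N) = 4*N² (l(N) = 2²*N² = 4*N²)
1/(26038 + (l(-69) - 13422)/(-44732 + (-18372/2074 - 17756/7426))) = 1/(26038 + (4*(-69)² - 13422)/(-44732 + (-18372/2074 - 17756/7426))) = 1/(26038 + (4*4761 - 13422)/(-44732 + (-18372*1/2074 - 17756*1/7426))) = 1/(26038 + (19044 - 13422)/(-44732 + (-9186/1037 - 8878/3713))) = 1/(26038 + 5622/(-44732 - 43314104/3850381)) = 1/(26038 + 5622/(-172278556996/3850381)) = 1/(26038 + 5622*(-3850381/172278556996)) = 1/(26038 - 10823420991/86139278498) = 1/(2242883710109933/86139278498) = 86139278498/2242883710109933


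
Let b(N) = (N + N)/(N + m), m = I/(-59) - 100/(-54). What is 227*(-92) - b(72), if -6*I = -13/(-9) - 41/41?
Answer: -17063821/817 ≈ -20886.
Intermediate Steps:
I = -2/27 (I = -(-13/(-9) - 41/41)/6 = -(-13*(-⅑) - 41*1/41)/6 = -(13/9 - 1)/6 = -⅙*4/9 = -2/27 ≈ -0.074074)
m = 328/177 (m = -2/27/(-59) - 100/(-54) = -2/27*(-1/59) - 100*(-1/54) = 2/1593 + 50/27 = 328/177 ≈ 1.8531)
b(N) = 2*N/(328/177 + N) (b(N) = (N + N)/(N + 328/177) = (2*N)/(328/177 + N) = 2*N/(328/177 + N))
227*(-92) - b(72) = 227*(-92) - 354*72/(328 + 177*72) = -20884 - 354*72/(328 + 12744) = -20884 - 354*72/13072 = -20884 - 1*1593/817 = -20884 - 1593/817 = -17063821/817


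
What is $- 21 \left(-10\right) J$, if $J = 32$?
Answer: $6720$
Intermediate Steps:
$- 21 \left(-10\right) J = - 21 \left(-10\right) 32 = - \left(-210\right) 32 = \left(-1\right) \left(-6720\right) = 6720$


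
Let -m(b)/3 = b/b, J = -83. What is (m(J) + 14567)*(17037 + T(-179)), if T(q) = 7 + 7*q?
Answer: 229980124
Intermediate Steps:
m(b) = -3 (m(b) = -3*b/b = -3*1 = -3)
(m(J) + 14567)*(17037 + T(-179)) = (-3 + 14567)*(17037 + (7 + 7*(-179))) = 14564*(17037 + (7 - 1253)) = 14564*(17037 - 1246) = 14564*15791 = 229980124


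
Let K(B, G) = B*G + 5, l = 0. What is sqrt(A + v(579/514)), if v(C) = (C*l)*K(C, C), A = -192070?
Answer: I*sqrt(192070) ≈ 438.26*I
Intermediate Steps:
K(B, G) = 5 + B*G
v(C) = 0 (v(C) = (C*0)*(5 + C*C) = 0*(5 + C**2) = 0)
sqrt(A + v(579/514)) = sqrt(-192070 + 0) = sqrt(-192070) = I*sqrt(192070)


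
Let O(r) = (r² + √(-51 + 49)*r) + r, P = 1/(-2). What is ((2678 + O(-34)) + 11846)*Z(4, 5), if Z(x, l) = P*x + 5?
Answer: 46938 - 102*I*√2 ≈ 46938.0 - 144.25*I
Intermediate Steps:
P = -½ ≈ -0.50000
Z(x, l) = 5 - x/2 (Z(x, l) = -x/2 + 5 = 5 - x/2)
O(r) = r + r² + I*r*√2 (O(r) = (r² + √(-2)*r) + r = (r² + (I*√2)*r) + r = (r² + I*r*√2) + r = r + r² + I*r*√2)
((2678 + O(-34)) + 11846)*Z(4, 5) = ((2678 - 34*(1 - 34 + I*√2)) + 11846)*(5 - ½*4) = ((2678 - 34*(-33 + I*√2)) + 11846)*(5 - 2) = ((2678 + (1122 - 34*I*√2)) + 11846)*3 = ((3800 - 34*I*√2) + 11846)*3 = (15646 - 34*I*√2)*3 = 46938 - 102*I*√2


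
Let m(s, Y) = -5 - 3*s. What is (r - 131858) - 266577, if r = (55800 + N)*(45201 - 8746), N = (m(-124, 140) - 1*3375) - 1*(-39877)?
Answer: 3377849960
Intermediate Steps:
N = 36869 (N = ((-5 - 3*(-124)) - 1*3375) - 1*(-39877) = ((-5 + 372) - 3375) + 39877 = (367 - 3375) + 39877 = -3008 + 39877 = 36869)
r = 3378248395 (r = (55800 + 36869)*(45201 - 8746) = 92669*36455 = 3378248395)
(r - 131858) - 266577 = (3378248395 - 131858) - 266577 = 3378116537 - 266577 = 3377849960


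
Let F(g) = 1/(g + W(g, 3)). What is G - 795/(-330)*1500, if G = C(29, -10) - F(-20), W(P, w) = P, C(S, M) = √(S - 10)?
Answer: 1590011/440 + √19 ≈ 3618.0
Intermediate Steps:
C(S, M) = √(-10 + S)
F(g) = 1/(2*g) (F(g) = 1/(g + g) = 1/(2*g))
G = 1/40 + √19 (G = √(-10 + 29) - 1/(2*(-20)) = √19 - (-1)/(2*20) = √19 - 1*(-1/40) = √19 + 1/40 = 1/40 + √19 ≈ 4.3839)
G - 795/(-330)*1500 = (1/40 + √19) - 795/(-330)*1500 = (1/40 + √19) - 795*(-1/330)*1500 = (1/40 + √19) + (53/22)*1500 = (1/40 + √19) + 39750/11 = 1590011/440 + √19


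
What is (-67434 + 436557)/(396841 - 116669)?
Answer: 369123/280172 ≈ 1.3175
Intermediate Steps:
(-67434 + 436557)/(396841 - 116669) = 369123/280172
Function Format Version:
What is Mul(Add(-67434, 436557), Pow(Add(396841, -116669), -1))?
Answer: Rational(369123, 280172) ≈ 1.3175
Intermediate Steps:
Mul(Add(-67434, 436557), Pow(Add(396841, -116669), -1)) = Mul(369123, Pow(280172, -1)) = Mul(369123, Rational(1, 280172)) = Rational(369123, 280172)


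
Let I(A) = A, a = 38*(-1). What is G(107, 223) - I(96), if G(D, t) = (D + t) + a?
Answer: 196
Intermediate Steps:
a = -38
G(D, t) = -38 + D + t (G(D, t) = (D + t) - 38 = -38 + D + t)
G(107, 223) - I(96) = (-38 + 107 + 223) - 1*96 = 292 - 96 = 196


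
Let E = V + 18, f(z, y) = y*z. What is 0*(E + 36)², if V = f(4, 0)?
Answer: 0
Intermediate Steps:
V = 0 (V = 0*4 = 0)
E = 18 (E = 0 + 18 = 18)
0*(E + 36)² = 0*(18 + 36)² = 0*54² = 0*2916 = 0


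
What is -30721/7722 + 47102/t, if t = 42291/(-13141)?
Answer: -531218371735/36285678 ≈ -14640.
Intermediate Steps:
t = -42291/13141 (t = 42291*(-1/13141) = -42291/13141 ≈ -3.2182)
-30721/7722 + 47102/t = -30721/7722 + 47102/(-42291/13141) = -30721*1/7722 + 47102*(-13141/42291) = -30721/7722 - 618967382/42291 = -531218371735/36285678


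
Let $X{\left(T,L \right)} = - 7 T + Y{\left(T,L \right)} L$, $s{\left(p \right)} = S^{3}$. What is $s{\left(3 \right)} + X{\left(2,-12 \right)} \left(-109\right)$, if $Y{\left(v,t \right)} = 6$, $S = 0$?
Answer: $9374$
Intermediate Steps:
$s{\left(p \right)} = 0$ ($s{\left(p \right)} = 0^{3} = 0$)
$X{\left(T,L \right)} = - 7 T + 6 L$
$s{\left(3 \right)} + X{\left(2,-12 \right)} \left(-109\right) = 0 + \left(\left(-7\right) 2 + 6 \left(-12\right)\right) \left(-109\right) = 0 + \left(-14 - 72\right) \left(-109\right) = 0 - -9374 = 0 + 9374 = 9374$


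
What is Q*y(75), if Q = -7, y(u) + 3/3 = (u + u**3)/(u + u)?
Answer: -19684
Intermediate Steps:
y(u) = -1 + (u + u**3)/(2*u) (y(u) = -1 + (u + u**3)/(u + u) = -1 + (u + u**3)/((2*u)) = -1 + (u + u**3)*(1/(2*u)) = -1 + (u + u**3)/(2*u))
Q*y(75) = -7*(-1/2 + (1/2)*75**2) = -7*(-1/2 + (1/2)*5625) = -7*(-1/2 + 5625/2) = -7*2812 = -19684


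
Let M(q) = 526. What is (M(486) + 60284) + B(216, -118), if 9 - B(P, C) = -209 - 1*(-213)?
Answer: 60815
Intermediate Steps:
B(P, C) = 5 (B(P, C) = 9 - (-209 - 1*(-213)) = 9 - (-209 + 213) = 9 - 1*4 = 9 - 4 = 5)
(M(486) + 60284) + B(216, -118) = (526 + 60284) + 5 = 60810 + 5 = 60815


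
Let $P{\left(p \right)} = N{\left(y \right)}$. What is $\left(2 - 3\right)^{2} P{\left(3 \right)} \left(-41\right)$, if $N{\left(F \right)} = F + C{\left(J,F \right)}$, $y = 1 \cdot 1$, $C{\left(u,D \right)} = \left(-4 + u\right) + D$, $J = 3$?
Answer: $-41$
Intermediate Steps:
$C{\left(u,D \right)} = -4 + D + u$
$y = 1$
$N{\left(F \right)} = -1 + 2 F$ ($N{\left(F \right)} = F + \left(-4 + F + 3\right) = F + \left(-1 + F\right) = -1 + 2 F$)
$P{\left(p \right)} = 1$ ($P{\left(p \right)} = -1 + 2 \cdot 1 = -1 + 2 = 1$)
$\left(2 - 3\right)^{2} P{\left(3 \right)} \left(-41\right) = \left(2 - 3\right)^{2} \cdot 1 \left(-41\right) = \left(-1\right)^{2} \cdot 1 \left(-41\right) = 1 \cdot 1 \left(-41\right) = 1 \left(-41\right) = -41$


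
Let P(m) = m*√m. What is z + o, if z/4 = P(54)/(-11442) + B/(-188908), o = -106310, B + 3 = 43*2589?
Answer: -5020813694/47227 - 108*√6/1907 ≈ -1.0631e+5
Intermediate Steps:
B = 111324 (B = -3 + 43*2589 = -3 + 111327 = 111324)
P(m) = m^(3/2)
z = -111324/47227 - 108*√6/1907 (z = 4*(54^(3/2)/(-11442) + 111324/(-188908)) = 4*((162*√6)*(-1/11442) + 111324*(-1/188908)) = 4*(-27*√6/1907 - 27831/47227) = 4*(-27831/47227 - 27*√6/1907) = -111324/47227 - 108*√6/1907 ≈ -2.4959)
z + o = (-111324/47227 - 108*√6/1907) - 106310 = -5020813694/47227 - 108*√6/1907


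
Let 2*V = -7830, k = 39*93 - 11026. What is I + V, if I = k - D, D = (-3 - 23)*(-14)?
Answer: -11678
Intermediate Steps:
D = 364 (D = -26*(-14) = 364)
k = -7399 (k = 3627 - 11026 = -7399)
I = -7763 (I = -7399 - 1*364 = -7399 - 364 = -7763)
V = -3915 (V = (½)*(-7830) = -3915)
I + V = -7763 - 3915 = -11678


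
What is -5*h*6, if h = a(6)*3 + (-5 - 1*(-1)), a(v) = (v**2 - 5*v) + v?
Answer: -960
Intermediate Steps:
a(v) = v**2 - 4*v
h = 32 (h = (6*(-4 + 6))*3 + (-5 - 1*(-1)) = (6*2)*3 + (-5 + 1) = 12*3 - 4 = 36 - 4 = 32)
-5*h*6 = -5*32*6 = -160*6 = -960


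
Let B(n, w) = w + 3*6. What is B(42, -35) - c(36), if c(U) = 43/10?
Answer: -213/10 ≈ -21.300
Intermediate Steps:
c(U) = 43/10 (c(U) = 43*(⅒) = 43/10)
B(n, w) = 18 + w (B(n, w) = w + 18 = 18 + w)
B(42, -35) - c(36) = (18 - 35) - 1*43/10 = -17 - 43/10 = -213/10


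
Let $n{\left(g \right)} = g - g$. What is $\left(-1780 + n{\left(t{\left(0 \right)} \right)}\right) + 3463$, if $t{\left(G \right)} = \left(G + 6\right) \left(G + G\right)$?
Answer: $1683$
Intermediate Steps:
$t{\left(G \right)} = 2 G \left(6 + G\right)$ ($t{\left(G \right)} = \left(6 + G\right) 2 G = 2 G \left(6 + G\right)$)
$n{\left(g \right)} = 0$
$\left(-1780 + n{\left(t{\left(0 \right)} \right)}\right) + 3463 = \left(-1780 + 0\right) + 3463 = -1780 + 3463 = 1683$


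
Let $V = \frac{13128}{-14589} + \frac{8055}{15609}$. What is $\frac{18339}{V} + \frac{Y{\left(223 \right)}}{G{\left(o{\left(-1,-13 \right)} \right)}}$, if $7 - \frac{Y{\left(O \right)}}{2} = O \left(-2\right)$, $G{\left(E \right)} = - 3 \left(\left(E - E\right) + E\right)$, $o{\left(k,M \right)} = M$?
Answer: $- \frac{6029286198677}{126245249} \approx -47759.0$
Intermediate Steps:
$G{\left(E \right)} = - 3 E$ ($G{\left(E \right)} = - 3 \left(0 + E\right) = - 3 E$)
$Y{\left(O \right)} = 14 + 4 O$ ($Y{\left(O \right)} = 14 - 2 O \left(-2\right) = 14 - 2 \left(- 2 O\right) = 14 + 4 O$)
$V = - \frac{9711173}{25302189}$ ($V = 13128 \left(- \frac{1}{14589}\right) + 8055 \cdot \frac{1}{15609} = - \frac{4376}{4863} + \frac{2685}{5203} = - \frac{9711173}{25302189} \approx -0.38381$)
$\frac{18339}{V} + \frac{Y{\left(223 \right)}}{G{\left(o{\left(-1,-13 \right)} \right)}} = \frac{18339}{- \frac{9711173}{25302189}} + \frac{14 + 4 \cdot 223}{\left(-3\right) \left(-13\right)} = 18339 \left(- \frac{25302189}{9711173}\right) + \frac{14 + 892}{39} = - \frac{464016844071}{9711173} + 906 \cdot \frac{1}{39} = - \frac{464016844071}{9711173} + \frac{302}{13} = - \frac{6029286198677}{126245249}$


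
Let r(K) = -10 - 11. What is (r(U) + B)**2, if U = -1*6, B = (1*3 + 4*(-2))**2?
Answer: 16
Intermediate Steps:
B = 25 (B = (3 - 8)**2 = (-5)**2 = 25)
U = -6
r(K) = -21
(r(U) + B)**2 = (-21 + 25)**2 = 4**2 = 16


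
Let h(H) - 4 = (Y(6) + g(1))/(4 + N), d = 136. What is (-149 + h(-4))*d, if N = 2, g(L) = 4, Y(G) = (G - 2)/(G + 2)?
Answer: -19618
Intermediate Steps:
Y(G) = (-2 + G)/(2 + G)
h(H) = 19/4 (h(H) = 4 + ((-2 + 6)/(2 + 6) + 4)/(4 + 2) = 4 + (4/8 + 4)/6 = 4 + ((⅛)*4 + 4)*(⅙) = 4 + (½ + 4)*(⅙) = 4 + (9/2)*(⅙) = 4 + ¾ = 19/4)
(-149 + h(-4))*d = (-149 + 19/4)*136 = -577/4*136 = -19618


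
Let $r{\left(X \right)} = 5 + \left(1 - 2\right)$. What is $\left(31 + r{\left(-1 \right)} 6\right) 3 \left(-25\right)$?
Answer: $-4125$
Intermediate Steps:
$r{\left(X \right)} = 4$ ($r{\left(X \right)} = 5 + \left(1 - 2\right) = 5 - 1 = 4$)
$\left(31 + r{\left(-1 \right)} 6\right) 3 \left(-25\right) = \left(31 + 4 \cdot 6\right) 3 \left(-25\right) = \left(31 + 24\right) \left(-75\right) = 55 \left(-75\right) = -4125$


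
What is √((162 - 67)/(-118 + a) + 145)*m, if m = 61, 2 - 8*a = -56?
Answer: 183*√3143085/443 ≈ 732.36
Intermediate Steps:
a = 29/4 (a = ¼ - ⅛*(-56) = ¼ + 7 = 29/4 ≈ 7.2500)
√((162 - 67)/(-118 + a) + 145)*m = √((162 - 67)/(-118 + 29/4) + 145)*61 = √(95/(-443/4) + 145)*61 = √(95*(-4/443) + 145)*61 = √(-380/443 + 145)*61 = √(63855/443)*61 = (3*√3143085/443)*61 = 183*√3143085/443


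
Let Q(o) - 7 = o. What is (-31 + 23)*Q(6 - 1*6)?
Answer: -56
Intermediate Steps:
Q(o) = 7 + o
(-31 + 23)*Q(6 - 1*6) = (-31 + 23)*(7 + (6 - 1*6)) = -8*(7 + (6 - 6)) = -8*(7 + 0) = -8*7 = -56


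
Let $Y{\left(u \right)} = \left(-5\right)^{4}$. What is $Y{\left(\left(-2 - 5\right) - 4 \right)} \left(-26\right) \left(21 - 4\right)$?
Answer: $-276250$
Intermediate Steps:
$Y{\left(u \right)} = 625$
$Y{\left(\left(-2 - 5\right) - 4 \right)} \left(-26\right) \left(21 - 4\right) = 625 \left(-26\right) \left(21 - 4\right) = - 16250 \left(21 - 4\right) = \left(-16250\right) 17 = -276250$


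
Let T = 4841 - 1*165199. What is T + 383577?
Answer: 223219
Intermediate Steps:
T = -160358 (T = 4841 - 165199 = -160358)
T + 383577 = -160358 + 383577 = 223219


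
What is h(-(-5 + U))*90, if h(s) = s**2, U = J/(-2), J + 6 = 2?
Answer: 810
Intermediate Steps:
J = -4 (J = -6 + 2 = -4)
U = 2 (U = -4/(-2) = -4*(-1/2) = 2)
h(-(-5 + U))*90 = (-(-5 + 2))**2*90 = (-1*(-3))**2*90 = 3**2*90 = 9*90 = 810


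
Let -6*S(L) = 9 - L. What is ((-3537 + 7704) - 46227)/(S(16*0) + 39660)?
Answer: -28040/26439 ≈ -1.0606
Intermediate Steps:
S(L) = -3/2 + L/6 (S(L) = -(9 - L)/6 = -3/2 + L/6)
((-3537 + 7704) - 46227)/(S(16*0) + 39660) = ((-3537 + 7704) - 46227)/((-3/2 + (16*0)/6) + 39660) = (4167 - 46227)/((-3/2 + (1/6)*0) + 39660) = -42060/((-3/2 + 0) + 39660) = -42060/(-3/2 + 39660) = -42060/79317/2 = -42060*2/79317 = -28040/26439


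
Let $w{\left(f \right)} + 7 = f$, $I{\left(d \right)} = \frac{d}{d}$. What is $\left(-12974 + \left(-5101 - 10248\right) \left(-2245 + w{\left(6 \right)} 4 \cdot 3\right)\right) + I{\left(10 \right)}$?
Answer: $34629720$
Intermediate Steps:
$I{\left(d \right)} = 1$
$w{\left(f \right)} = -7 + f$
$\left(-12974 + \left(-5101 - 10248\right) \left(-2245 + w{\left(6 \right)} 4 \cdot 3\right)\right) + I{\left(10 \right)} = \left(-12974 + \left(-5101 - 10248\right) \left(-2245 + \left(-7 + 6\right) 4 \cdot 3\right)\right) + 1 = \left(-12974 - 15349 \left(-2245 + \left(-1\right) 4 \cdot 3\right)\right) + 1 = \left(-12974 - 15349 \left(-2245 - 12\right)\right) + 1 = \left(-12974 - -34642693\right) + 1 = \left(-12974 + 34642693\right) + 1 = 34629719 + 1 = 34629720$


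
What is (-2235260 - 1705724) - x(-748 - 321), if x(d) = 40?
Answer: -3941024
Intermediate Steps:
(-2235260 - 1705724) - x(-748 - 321) = (-2235260 - 1705724) - 1*40 = -3940984 - 40 = -3941024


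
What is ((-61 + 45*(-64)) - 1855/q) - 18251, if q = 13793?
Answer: -292303111/13793 ≈ -21192.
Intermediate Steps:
((-61 + 45*(-64)) - 1855/q) - 18251 = ((-61 + 45*(-64)) - 1855/13793) - 18251 = ((-61 - 2880) - 1855*1/13793) - 18251 = (-2941 - 1855/13793) - 18251 = -40567068/13793 - 18251 = -292303111/13793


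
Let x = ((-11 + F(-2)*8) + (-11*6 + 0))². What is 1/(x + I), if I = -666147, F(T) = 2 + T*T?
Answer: -1/665306 ≈ -1.5031e-6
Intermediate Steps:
F(T) = 2 + T²
x = 841 (x = ((-11 + (2 + (-2)²)*8) + (-11*6 + 0))² = ((-11 + (2 + 4)*8) + (-66 + 0))² = ((-11 + 6*8) - 66)² = ((-11 + 48) - 66)² = (37 - 66)² = (-29)² = 841)
1/(x + I) = 1/(841 - 666147) = 1/(-665306) = -1/665306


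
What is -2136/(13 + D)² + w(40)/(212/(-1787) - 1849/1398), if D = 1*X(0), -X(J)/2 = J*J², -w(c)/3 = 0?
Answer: -2136/169 ≈ -12.639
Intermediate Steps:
w(c) = 0 (w(c) = -3*0 = 0)
X(J) = -2*J³ (X(J) = -2*J*J² = -2*J³)
D = 0 (D = 1*(-2*0³) = 1*(-2*0) = 1*0 = 0)
-2136/(13 + D)² + w(40)/(212/(-1787) - 1849/1398) = -2136/(13 + 0)² + 0/(212/(-1787) - 1849/1398) = -2136/(13²) + 0/(212*(-1/1787) - 1849*1/1398) = -2136/169 + 0/(-212/1787 - 1849/1398) = -2136*1/169 + 0/(-3600539/2498226) = -2136/169 + 0*(-2498226/3600539) = -2136/169 + 0 = -2136/169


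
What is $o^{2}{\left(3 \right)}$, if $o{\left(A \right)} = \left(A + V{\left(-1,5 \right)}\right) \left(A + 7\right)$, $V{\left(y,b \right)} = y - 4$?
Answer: $400$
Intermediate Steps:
$V{\left(y,b \right)} = -4 + y$
$o{\left(A \right)} = \left(-5 + A\right) \left(7 + A\right)$ ($o{\left(A \right)} = \left(A - 5\right) \left(A + 7\right) = \left(A - 5\right) \left(7 + A\right) = \left(-5 + A\right) \left(7 + A\right)$)
$o^{2}{\left(3 \right)} = \left(-35 + 3^{2} + 2 \cdot 3\right)^{2} = \left(-35 + 9 + 6\right)^{2} = \left(-20\right)^{2} = 400$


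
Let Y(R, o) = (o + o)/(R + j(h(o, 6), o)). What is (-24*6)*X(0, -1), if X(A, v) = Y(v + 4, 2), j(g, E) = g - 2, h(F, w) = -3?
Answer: 288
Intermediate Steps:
j(g, E) = -2 + g
Y(R, o) = 2*o/(-5 + R) (Y(R, o) = (o + o)/(R + (-2 - 3)) = (2*o)/(R - 5) = (2*o)/(-5 + R) = 2*o/(-5 + R))
X(A, v) = 4/(-1 + v) (X(A, v) = 2*2/(-5 + (v + 4)) = 2*2/(-5 + (4 + v)) = 2*2/(-1 + v) = 4/(-1 + v))
(-24*6)*X(0, -1) = (-24*6)*(4/(-1 - 1)) = -576/(-2) = -576*(-1)/2 = -144*(-2) = 288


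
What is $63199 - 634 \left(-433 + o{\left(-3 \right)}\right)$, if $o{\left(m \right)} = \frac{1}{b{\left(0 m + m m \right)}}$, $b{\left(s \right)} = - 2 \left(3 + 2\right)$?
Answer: $\frac{1688922}{5} \approx 3.3778 \cdot 10^{5}$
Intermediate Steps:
$b{\left(s \right)} = -10$ ($b{\left(s \right)} = \left(-2\right) 5 = -10$)
$o{\left(m \right)} = - \frac{1}{10}$ ($o{\left(m \right)} = \frac{1}{-10} = - \frac{1}{10}$)
$63199 - 634 \left(-433 + o{\left(-3 \right)}\right) = 63199 - 634 \left(-433 - \frac{1}{10}\right) = 63199 - - \frac{1372927}{5} = 63199 + \frac{1372927}{5} = \frac{1688922}{5}$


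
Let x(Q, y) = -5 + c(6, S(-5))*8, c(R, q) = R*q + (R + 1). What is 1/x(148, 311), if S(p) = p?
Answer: -1/189 ≈ -0.0052910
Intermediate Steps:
c(R, q) = 1 + R + R*q (c(R, q) = R*q + (1 + R) = 1 + R + R*q)
x(Q, y) = -189 (x(Q, y) = -5 + (1 + 6 + 6*(-5))*8 = -5 + (1 + 6 - 30)*8 = -5 - 23*8 = -5 - 184 = -189)
1/x(148, 311) = 1/(-189) = -1/189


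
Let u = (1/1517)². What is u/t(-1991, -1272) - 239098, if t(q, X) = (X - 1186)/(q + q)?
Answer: -676237091106747/2828284181 ≈ -2.3910e+5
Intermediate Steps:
t(q, X) = (-1186 + X)/(2*q) (t(q, X) = (-1186 + X)/((2*q)) = (-1186 + X)*(1/(2*q)) = (-1186 + X)/(2*q))
u = 1/2301289 (u = (1/1517)² = 1/2301289 ≈ 4.3454e-7)
u/t(-1991, -1272) - 239098 = 1/(2301289*(((½)*(-1186 - 1272)/(-1991)))) - 239098 = 1/(2301289*(((½)*(-1/1991)*(-2458)))) - 239098 = 1/(2301289*(1229/1991)) - 239098 = (1/2301289)*(1991/1229) - 239098 = 1991/2828284181 - 239098 = -676237091106747/2828284181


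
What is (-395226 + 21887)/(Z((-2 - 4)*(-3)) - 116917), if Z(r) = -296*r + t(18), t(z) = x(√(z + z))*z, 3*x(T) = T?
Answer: 373339/122209 ≈ 3.0549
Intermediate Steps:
x(T) = T/3
t(z) = √2*z^(3/2)/3 (t(z) = (√(z + z)/3)*z = (√(2*z)/3)*z = ((√2*√z)/3)*z = (√2*√z/3)*z = √2*z^(3/2)/3)
Z(r) = 36 - 296*r (Z(r) = -296*r + √2*18^(3/2)/3 = -296*r + √2*(54*√2)/3 = -296*r + 36 = 36 - 296*r)
(-395226 + 21887)/(Z((-2 - 4)*(-3)) - 116917) = (-395226 + 21887)/((36 - 296*(-2 - 4)*(-3)) - 116917) = -373339/((36 - (-1776)*(-3)) - 116917) = -373339/((36 - 296*18) - 116917) = -373339/((36 - 5328) - 116917) = -373339/(-5292 - 116917) = -373339/(-122209) = -373339*(-1/122209) = 373339/122209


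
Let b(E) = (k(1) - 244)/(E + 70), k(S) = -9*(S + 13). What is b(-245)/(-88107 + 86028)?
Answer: -74/72765 ≈ -0.0010170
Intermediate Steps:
k(S) = -117 - 9*S (k(S) = -9*(13 + S) = -117 - 9*S)
b(E) = -370/(70 + E) (b(E) = ((-117 - 9*1) - 244)/(E + 70) = ((-117 - 9) - 244)/(70 + E) = (-126 - 244)/(70 + E) = -370/(70 + E))
b(-245)/(-88107 + 86028) = (-370/(70 - 245))/(-88107 + 86028) = -370/(-175)/(-2079) = -370*(-1/175)*(-1/2079) = (74/35)*(-1/2079) = -74/72765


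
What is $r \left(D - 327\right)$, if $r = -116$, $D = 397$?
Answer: $-8120$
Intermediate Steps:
$r \left(D - 327\right) = - 116 \left(397 - 327\right) = \left(-116\right) 70 = -8120$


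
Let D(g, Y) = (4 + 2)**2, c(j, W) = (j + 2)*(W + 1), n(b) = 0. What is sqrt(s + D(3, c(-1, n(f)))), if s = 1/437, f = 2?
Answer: sqrt(6875321)/437 ≈ 6.0002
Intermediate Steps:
c(j, W) = (1 + W)*(2 + j) (c(j, W) = (2 + j)*(1 + W) = (1 + W)*(2 + j))
D(g, Y) = 36 (D(g, Y) = 6**2 = 36)
s = 1/437 ≈ 0.0022883
sqrt(s + D(3, c(-1, n(f)))) = sqrt(1/437 + 36) = sqrt(15733/437) = sqrt(6875321)/437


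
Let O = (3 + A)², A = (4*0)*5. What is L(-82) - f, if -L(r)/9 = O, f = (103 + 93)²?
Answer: -38497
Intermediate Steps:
A = 0 (A = 0*5 = 0)
O = 9 (O = (3 + 0)² = 3² = 9)
f = 38416 (f = 196² = 38416)
L(r) = -81 (L(r) = -9*9 = -81)
L(-82) - f = -81 - 1*38416 = -81 - 38416 = -38497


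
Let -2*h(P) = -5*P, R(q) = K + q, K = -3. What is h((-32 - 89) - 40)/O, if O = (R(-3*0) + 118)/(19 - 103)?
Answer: 294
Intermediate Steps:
R(q) = -3 + q
h(P) = 5*P/2 (h(P) = -(-5)*P/2 = 5*P/2)
O = -115/84 (O = ((-3 - 3*0) + 118)/(19 - 103) = ((-3 + 0) + 118)/(-84) = (-3 + 118)*(-1/84) = 115*(-1/84) = -115/84 ≈ -1.3690)
h((-32 - 89) - 40)/O = (5*((-32 - 89) - 40)/2)/(-115/84) = (5*(-121 - 40)/2)*(-84/115) = ((5/2)*(-161))*(-84/115) = -805/2*(-84/115) = 294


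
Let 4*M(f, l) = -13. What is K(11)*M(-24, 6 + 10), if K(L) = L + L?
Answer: -143/2 ≈ -71.500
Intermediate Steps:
K(L) = 2*L
M(f, l) = -13/4 (M(f, l) = (1/4)*(-13) = -13/4)
K(11)*M(-24, 6 + 10) = (2*11)*(-13/4) = 22*(-13/4) = -143/2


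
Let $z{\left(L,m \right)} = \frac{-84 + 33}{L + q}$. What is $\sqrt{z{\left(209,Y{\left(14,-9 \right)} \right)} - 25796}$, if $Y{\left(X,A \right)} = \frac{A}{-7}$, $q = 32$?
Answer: $\frac{i \sqrt{1498269767}}{241} \approx 160.61 i$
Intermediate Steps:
$Y{\left(X,A \right)} = - \frac{A}{7}$ ($Y{\left(X,A \right)} = A \left(- \frac{1}{7}\right) = - \frac{A}{7}$)
$z{\left(L,m \right)} = - \frac{51}{32 + L}$ ($z{\left(L,m \right)} = \frac{-84 + 33}{L + 32} = - \frac{51}{32 + L}$)
$\sqrt{z{\left(209,Y{\left(14,-9 \right)} \right)} - 25796} = \sqrt{- \frac{51}{32 + 209} - 25796} = \sqrt{- \frac{51}{241} - 25796} = \sqrt{- \frac{6216887}{241}} = \frac{i \sqrt{1498269767}}{241}$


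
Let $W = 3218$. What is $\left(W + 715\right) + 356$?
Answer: $4289$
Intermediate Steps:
$\left(W + 715\right) + 356 = \left(3218 + 715\right) + 356 = 3933 + 356 = 4289$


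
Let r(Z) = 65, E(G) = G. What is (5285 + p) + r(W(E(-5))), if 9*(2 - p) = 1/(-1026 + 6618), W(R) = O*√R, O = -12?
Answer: 269355455/50328 ≈ 5352.0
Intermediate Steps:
W(R) = -12*√R
p = 100655/50328 (p = 2 - 1/(9*(-1026 + 6618)) = 2 - ⅑/5592 = 2 - ⅑*1/5592 = 2 - 1/50328 = 100655/50328 ≈ 2.0000)
(5285 + p) + r(W(E(-5))) = (5285 + 100655/50328) + 65 = 266084135/50328 + 65 = 269355455/50328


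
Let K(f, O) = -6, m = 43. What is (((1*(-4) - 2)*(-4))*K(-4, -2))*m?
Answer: -6192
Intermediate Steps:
(((1*(-4) - 2)*(-4))*K(-4, -2))*m = (((1*(-4) - 2)*(-4))*(-6))*43 = (((-4 - 2)*(-4))*(-6))*43 = (-6*(-4)*(-6))*43 = (24*(-6))*43 = -144*43 = -6192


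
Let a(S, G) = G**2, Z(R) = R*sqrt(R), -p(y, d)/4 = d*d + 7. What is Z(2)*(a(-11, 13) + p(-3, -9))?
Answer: -366*sqrt(2) ≈ -517.60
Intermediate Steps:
p(y, d) = -28 - 4*d**2 (p(y, d) = -4*(d*d + 7) = -4*(d**2 + 7) = -4*(7 + d**2) = -28 - 4*d**2)
Z(R) = R**(3/2)
Z(2)*(a(-11, 13) + p(-3, -9)) = 2**(3/2)*(13**2 + (-28 - 4*(-9)**2)) = (2*sqrt(2))*(169 + (-28 - 4*81)) = (2*sqrt(2))*(169 + (-28 - 324)) = (2*sqrt(2))*(169 - 352) = (2*sqrt(2))*(-183) = -366*sqrt(2)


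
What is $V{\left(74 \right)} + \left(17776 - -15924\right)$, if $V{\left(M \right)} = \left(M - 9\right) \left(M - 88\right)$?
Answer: $32790$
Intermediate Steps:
$V{\left(M \right)} = \left(-88 + M\right) \left(-9 + M\right)$ ($V{\left(M \right)} = \left(-9 + M\right) \left(-88 + M\right) = \left(-88 + M\right) \left(-9 + M\right)$)
$V{\left(74 \right)} + \left(17776 - -15924\right) = \left(792 + 74^{2} - 7178\right) + \left(17776 - -15924\right) = \left(792 + 5476 - 7178\right) + \left(17776 + 15924\right) = -910 + 33700 = 32790$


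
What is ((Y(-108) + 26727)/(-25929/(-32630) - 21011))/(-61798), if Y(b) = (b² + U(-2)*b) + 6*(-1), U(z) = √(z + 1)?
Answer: 626251275/21183211167899 - 1762020*I/21183211167899 ≈ 2.9564e-5 - 8.318e-8*I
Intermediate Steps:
U(z) = √(1 + z)
Y(b) = -6 + b² + I*b (Y(b) = (b² + √(1 - 2)*b) + 6*(-1) = (b² + √(-1)*b) - 6 = (b² + I*b) - 6 = -6 + b² + I*b)
((Y(-108) + 26727)/(-25929/(-32630) - 21011))/(-61798) = (((-6 + (-108)² + I*(-108)) + 26727)/(-25929/(-32630) - 21011))/(-61798) = (((-6 + 11664 - 108*I) + 26727)/(-25929*(-1/32630) - 21011))*(-1/61798) = (((11658 - 108*I) + 26727)/(25929/32630 - 21011))*(-1/61798) = ((38385 - 108*I)/(-685563001/32630))*(-1/61798) = ((38385 - 108*I)*(-32630/685563001))*(-1/61798) = (-1252502550/685563001 + 3524040*I/685563001)*(-1/61798) = 626251275/21183211167899 - 1762020*I/21183211167899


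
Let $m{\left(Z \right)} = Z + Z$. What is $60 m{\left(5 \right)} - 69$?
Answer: $531$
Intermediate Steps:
$m{\left(Z \right)} = 2 Z$
$60 m{\left(5 \right)} - 69 = 60 \cdot 2 \cdot 5 - 69 = 60 \cdot 10 - 69 = 600 - 69 = 531$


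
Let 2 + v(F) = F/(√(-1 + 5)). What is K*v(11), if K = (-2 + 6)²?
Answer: 56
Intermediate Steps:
K = 16 (K = 4² = 16)
v(F) = -2 + F/2 (v(F) = -2 + F/(√(-1 + 5)) = -2 + F/(√4) = -2 + F/2)
K*v(11) = 16*(-2 + (½)*11) = 16*(-2 + 11/2) = 16*(7/2) = 56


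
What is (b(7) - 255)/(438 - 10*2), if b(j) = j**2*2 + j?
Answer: -75/209 ≈ -0.35885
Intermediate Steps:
b(j) = j + 2*j**2 (b(j) = 2*j**2 + j = j + 2*j**2)
(b(7) - 255)/(438 - 10*2) = (7*(1 + 2*7) - 255)/(438 - 10*2) = (7*(1 + 14) - 255)/(438 - 20) = (7*15 - 255)/418 = (105 - 255)*(1/418) = -150*1/418 = -75/209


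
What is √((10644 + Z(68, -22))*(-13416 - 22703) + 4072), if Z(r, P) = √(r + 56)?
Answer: √(-384446564 - 72238*√31) ≈ 19618.0*I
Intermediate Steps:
Z(r, P) = √(56 + r)
√((10644 + Z(68, -22))*(-13416 - 22703) + 4072) = √((10644 + √(56 + 68))*(-13416 - 22703) + 4072) = √((10644 + √124)*(-36119) + 4072) = √((10644 + 2*√31)*(-36119) + 4072) = √((-384450636 - 72238*√31) + 4072) = √(-384446564 - 72238*√31)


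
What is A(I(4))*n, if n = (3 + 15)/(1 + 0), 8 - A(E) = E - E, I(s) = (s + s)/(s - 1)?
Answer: 144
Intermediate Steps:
I(s) = 2*s/(-1 + s) (I(s) = (2*s)/(-1 + s) = 2*s/(-1 + s))
A(E) = 8 (A(E) = 8 - (E - E) = 8 - 1*0 = 8 + 0 = 8)
n = 18 (n = 18/1 = 18*1 = 18)
A(I(4))*n = 8*18 = 144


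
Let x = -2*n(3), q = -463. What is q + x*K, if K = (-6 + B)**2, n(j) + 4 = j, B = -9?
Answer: -13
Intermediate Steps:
n(j) = -4 + j
K = 225 (K = (-6 - 9)**2 = (-15)**2 = 225)
x = 2 (x = -2*(-4 + 3) = -2*(-1) = 2)
q + x*K = -463 + 2*225 = -463 + 450 = -13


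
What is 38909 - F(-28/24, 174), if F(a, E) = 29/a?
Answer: 272537/7 ≈ 38934.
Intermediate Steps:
38909 - F(-28/24, 174) = 38909 - 29/((-28/24)) = 38909 - 29/((-28*1/24)) = 38909 - 29/(-7/6) = 38909 - 29*(-6)/7 = 38909 - 1*(-174/7) = 38909 + 174/7 = 272537/7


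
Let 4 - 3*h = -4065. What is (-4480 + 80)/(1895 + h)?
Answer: -6600/4877 ≈ -1.3533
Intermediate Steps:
h = 4069/3 (h = 4/3 - ⅓*(-4065) = 4/3 + 1355 = 4069/3 ≈ 1356.3)
(-4480 + 80)/(1895 + h) = (-4480 + 80)/(1895 + 4069/3) = -4400/9754/3 = -4400*3/9754 = -6600/4877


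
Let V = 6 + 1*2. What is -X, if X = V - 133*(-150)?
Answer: -19958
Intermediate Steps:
V = 8 (V = 6 + 2 = 8)
X = 19958 (X = 8 - 133*(-150) = 8 + 19950 = 19958)
-X = -1*19958 = -19958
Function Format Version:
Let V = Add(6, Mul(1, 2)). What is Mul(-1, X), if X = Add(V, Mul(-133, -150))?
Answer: -19958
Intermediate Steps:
V = 8 (V = Add(6, 2) = 8)
X = 19958 (X = Add(8, Mul(-133, -150)) = Add(8, 19950) = 19958)
Mul(-1, X) = Mul(-1, 19958) = -19958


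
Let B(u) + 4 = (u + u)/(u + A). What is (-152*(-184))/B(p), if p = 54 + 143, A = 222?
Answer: -5859296/641 ≈ -9140.9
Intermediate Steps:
p = 197
B(u) = -4 + 2*u/(222 + u) (B(u) = -4 + (u + u)/(u + 222) = -4 + (2*u)/(222 + u) = -4 + 2*u/(222 + u))
(-152*(-184))/B(p) = (-152*(-184))/((2*(-444 - 1*197)/(222 + 197))) = 27968/((2*(-444 - 197)/419)) = 27968/((2*(1/419)*(-641))) = 27968/(-1282/419) = 27968*(-419/1282) = -5859296/641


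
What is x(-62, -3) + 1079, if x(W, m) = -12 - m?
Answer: 1070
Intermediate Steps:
x(-62, -3) + 1079 = (-12 - 1*(-3)) + 1079 = (-12 + 3) + 1079 = -9 + 1079 = 1070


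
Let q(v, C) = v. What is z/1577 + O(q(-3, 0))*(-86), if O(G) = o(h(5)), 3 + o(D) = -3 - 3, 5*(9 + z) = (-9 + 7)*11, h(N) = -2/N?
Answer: 6102923/7885 ≈ 773.99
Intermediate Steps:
z = -67/5 (z = -9 + ((-9 + 7)*11)/5 = -9 + (-2*11)/5 = -9 + (⅕)*(-22) = -9 - 22/5 = -67/5 ≈ -13.400)
o(D) = -9 (o(D) = -3 + (-3 - 3) = -3 - 6 = -9)
O(G) = -9
z/1577 + O(q(-3, 0))*(-86) = -67/5/1577 - 9*(-86) = -67/5*1/1577 + 774 = -67/7885 + 774 = 6102923/7885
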